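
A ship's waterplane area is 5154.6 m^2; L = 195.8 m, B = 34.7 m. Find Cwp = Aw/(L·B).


Formula: Cwp = Aw / (L * B)
Step 1 — L * B = 195.8 * 34.7 = 6794.26 m^2
Step 2 — Cwp = 5154.6 / 6794.26 ≈ 0.75867 (5 s.f.)

0.75867


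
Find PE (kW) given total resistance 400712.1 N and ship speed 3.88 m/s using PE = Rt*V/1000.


Formula: PE = Rt * V / 1000 (kW)
Step 1 — PE (W) = 400712.1 * 3.88 = 1554762.948 W
Step 2 — PE (kW) = 1554762.948 / 1000 ≈ 1554.8 kW (5 s.f.)

1554.8 kW


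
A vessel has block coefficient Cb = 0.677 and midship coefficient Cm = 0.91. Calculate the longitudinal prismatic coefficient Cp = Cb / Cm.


Formula: Cp = Cb / Cm
Substituting: Cp = 0.677 / 0.91
Result: Cp ≈ 0.74396 (5 s.f.)

0.74396


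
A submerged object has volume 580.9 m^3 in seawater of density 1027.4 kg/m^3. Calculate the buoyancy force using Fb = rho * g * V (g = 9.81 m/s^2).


Formula: Fb = rho * g * V
Substituting: Fb = 1027.4 * 9.81 * 580.9
Intermediate: 1027.4 * 9.81 = 10078.794
Result: Fb = 10078.794 * 580.9 ≈ 5854800 N (5 s.f.)

5854800 N


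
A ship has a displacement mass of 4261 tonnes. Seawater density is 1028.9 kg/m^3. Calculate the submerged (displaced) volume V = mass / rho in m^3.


Formula: V = mass / rho
Step 1 — convert tonnes to kg: 4261 t * 1000 = 4261000 kg
Step 2 — V = 4261000 / 1028.9 ≈ 4141.3 m^3 (5 s.f.)

4141.3 m^3


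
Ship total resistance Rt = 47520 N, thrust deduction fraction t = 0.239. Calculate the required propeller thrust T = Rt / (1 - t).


Formula: T = Rt / (1 - t)
Step 1 — (1 - t) = 1 - 0.239 = 0.761
Step 2 — T = 47520 / 0.761 ≈ 62444 N (5 s.f.)

62444 N


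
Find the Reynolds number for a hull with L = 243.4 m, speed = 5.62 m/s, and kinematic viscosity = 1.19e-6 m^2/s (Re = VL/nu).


Formula: Re = V * L / nu
Step 1 — V * L = 5.62 * 243.4 = 1367.908 m^2/s
Step 2 — Re = 1367.908 / 1.19e-6 = 1.15e+09

1.15e+09


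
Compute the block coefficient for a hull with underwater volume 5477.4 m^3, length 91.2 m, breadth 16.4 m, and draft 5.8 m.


Formula: Cb = V / (L * B * T)
Step 1 — L * B * T = 91.2 * 16.4 * 5.8 = 8674.944 m^3
Step 2 — Cb = 5477.4 / 8674.944 ≈ 0.63140 (5 s.f.)

0.63140


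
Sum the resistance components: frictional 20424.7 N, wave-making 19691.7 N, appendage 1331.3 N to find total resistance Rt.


Formula: Rt = Rf + Rw + Ra
Substituting: Rt = 20424.7 + 19691.7 + 1331.3
Result: Rt = 41447.7 N

41447.7 N


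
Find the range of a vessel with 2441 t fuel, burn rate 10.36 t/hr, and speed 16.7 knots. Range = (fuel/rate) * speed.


Formula: endurance = fuel / rate; range = endurance * speed
Step 1 — endurance = 2441 / 10.36 = 235.6178 hours
Step 2 — range = 235.6178 * 16.7 ≈ 3934.8 nautical miles (5 s.f.)

3934.8 NM


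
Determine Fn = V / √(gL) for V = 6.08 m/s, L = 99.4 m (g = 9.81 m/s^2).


Formula: Fn = V / sqrt(g * L)
Step 1 — g * L = 9.81 * 99.4 = 975.114
Step 2 — sqrt(g * L) = sqrt(975.114) = 31.226815
Step 3 — Fn = 6.08 / 31.226815 ≈ 0.19470 (5 s.f.)

0.19470


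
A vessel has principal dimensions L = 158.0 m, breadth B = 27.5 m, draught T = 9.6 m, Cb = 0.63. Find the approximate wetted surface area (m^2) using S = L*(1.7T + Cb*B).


Formula: S = 1.7*L*T + V/T with V = Cb*L*B*T, i.e. S = L * (1.7*T + Cb*B)
Step 1 — 1.7*T = 1.7 * 9.6 = 16.32 m
Step 2 — Cb*B = 0.63 * 27.5 = 17.325 m
Step 3 — 1.7*T + Cb*B = 16.32 + 17.325 = 33.645 m
Step 4 — S = 158.0 * 33.645 ≈ 5315.9 m^2 (5 s.f.)

5315.9 m^2


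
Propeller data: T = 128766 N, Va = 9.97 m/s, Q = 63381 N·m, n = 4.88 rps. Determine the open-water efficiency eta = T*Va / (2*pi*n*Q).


Formula: eta = T * Va / (2 * pi * n * Q)
Step 1 — numerator = T * Va = 128766 * 9.97 = 1283797.02
Step 2 — 2 * pi * n = 2 * pi * 4.88 = 30.661944
Step 3 — denominator = 30.661944 * 63381 = 1943384.67
Step 4 — eta = 1283797.02 / 1943384.67 ≈ 0.66060 (5 s.f.)

0.66060


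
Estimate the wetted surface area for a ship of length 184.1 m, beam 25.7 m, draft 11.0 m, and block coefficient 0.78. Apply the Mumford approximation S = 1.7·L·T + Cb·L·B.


Formula: S = 1.7*L*T + V/T with V = Cb*L*B*T, i.e. S = L * (1.7*T + Cb*B)
Step 1 — 1.7*T = 1.7 * 11.0 = 18.7 m
Step 2 — Cb*B = 0.78 * 25.7 = 20.046 m
Step 3 — 1.7*T + Cb*B = 18.7 + 20.046 = 38.746 m
Step 4 — S = 184.1 * 38.746 ≈ 7133.1 m^2 (5 s.f.)

7133.1 m^2


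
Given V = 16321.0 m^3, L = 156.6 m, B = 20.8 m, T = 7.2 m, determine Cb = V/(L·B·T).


Formula: Cb = V / (L * B * T)
Step 1 — L * B * T = 156.6 * 20.8 * 7.2 = 23452.416 m^3
Step 2 — Cb = 16321.0 / 23452.416 ≈ 0.69592 (5 s.f.)

0.69592


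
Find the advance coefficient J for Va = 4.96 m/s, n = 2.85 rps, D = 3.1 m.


Formula: J = Va / (n * D)
Step 1 — n * D = 2.85 * 3.1 = 8.835
Step 2 — J = 4.96 / 8.835 ≈ 0.56140 (5 s.f.)

0.56140


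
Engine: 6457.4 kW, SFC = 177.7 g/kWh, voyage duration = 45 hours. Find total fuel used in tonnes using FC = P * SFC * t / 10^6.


Formula: FC (tonnes) = P * SFC * t / 1,000,000
Step 1 — P * SFC * t = 6457.4 * 177.7 * 45 = 51636599.1 g
Step 2 — FC (tonnes) = 51636599.1 / 1,000,000 ≈ 51.637 tonnes (5 s.f.)

51.637 tonnes


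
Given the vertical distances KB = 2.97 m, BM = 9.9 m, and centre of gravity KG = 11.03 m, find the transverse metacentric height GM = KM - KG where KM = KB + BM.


Formula: GM = KB + BM - KG
Step 1 — KM = KB + BM = 2.97 + 9.9 = 12.87 m
Step 2 — GM = KM - KG = 12.87 - 11.03 = 1.84 m

1.84 m


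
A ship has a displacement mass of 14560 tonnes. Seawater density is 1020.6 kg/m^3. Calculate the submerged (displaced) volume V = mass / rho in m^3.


Formula: V = mass / rho
Step 1 — convert tonnes to kg: 14560 t * 1000 = 14560000 kg
Step 2 — V = 14560000 / 1020.6 ≈ 14266 m^3 (5 s.f.)

14266 m^3


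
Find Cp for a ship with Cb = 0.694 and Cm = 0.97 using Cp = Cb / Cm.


Formula: Cp = Cb / Cm
Substituting: Cp = 0.694 / 0.97
Result: Cp ≈ 0.71546 (5 s.f.)

0.71546


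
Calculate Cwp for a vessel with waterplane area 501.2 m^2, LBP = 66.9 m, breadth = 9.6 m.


Formula: Cwp = Aw / (L * B)
Step 1 — L * B = 66.9 * 9.6 = 642.24 m^2
Step 2 — Cwp = 501.2 / 642.24 ≈ 0.78039 (5 s.f.)

0.78039


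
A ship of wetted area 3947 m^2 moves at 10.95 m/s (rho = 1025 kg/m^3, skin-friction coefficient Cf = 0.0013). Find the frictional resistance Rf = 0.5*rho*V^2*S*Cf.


Formula: Rf = 0.5 * rho * V^2 * S * Cf
Step 1 — V^2 = 10.95^2 = 119.9025
Step 2 — 0.5 * rho * V^2 = 0.5 * 1025 * 119.9025 = 61450.03125
Step 3 — Rf = 61450.03125 * 3947 * 0.0013 ≈ 315310 N (5 s.f.)

315310 N


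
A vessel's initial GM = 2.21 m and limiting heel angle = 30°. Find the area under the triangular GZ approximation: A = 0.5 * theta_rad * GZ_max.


Formula: GZ_max = GM * sin(theta); Area = 0.5 * theta_rad * GZ_max
Step 1 — GZ_max = 2.21 * sin(30°) = 2.21 * 0.5 = 1.105 m
Step 2 — theta_rad = 30 * pi/180 = 0.523599 rad
Step 3 — Area = 0.5 * 0.523599 * 1.105 ≈ 0.28929 m·rad (5 s.f.)

0.28929 m·rad


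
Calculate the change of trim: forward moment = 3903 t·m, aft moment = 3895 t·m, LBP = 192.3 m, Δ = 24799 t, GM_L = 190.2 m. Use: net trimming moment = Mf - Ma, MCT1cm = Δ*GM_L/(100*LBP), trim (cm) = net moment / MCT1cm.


Formula: net trimming moment = Mf - Ma; MCT1cm = Δ*GM_L/(100*LBP); trim = net moment / MCT1cm
Step 1 — net trimming moment = 3903 - 3895 = 8 t·m
Step 2 — MCT1cm = 24799 * 190.2 / (100 * 192.3) = 245.2818 t·m/cm
Step 3 — trim = 8 / 245.2818 ≈ 0.032616 cm (5 s.f.)

0.032616 cm


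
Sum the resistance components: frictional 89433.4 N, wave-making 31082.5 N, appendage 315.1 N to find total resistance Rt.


Formula: Rt = Rf + Rw + Ra
Substituting: Rt = 89433.4 + 31082.5 + 315.1
Result: Rt = 120831.0 N

120831.0 N


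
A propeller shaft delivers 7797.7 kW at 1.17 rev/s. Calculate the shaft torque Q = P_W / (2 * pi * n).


Formula: Q = P_W / (2 * pi * n)
Step 1 — P_W = 7797.7 kW * 1000 = 7797700.0 W
Step 2 — 2 * pi * n = 2 * pi * 1.17 = 7.351327
Step 3 — Q = 7797700.0 / 7.351327 ≈ 1060700 N·m (5 s.f.)

1060700 N·m


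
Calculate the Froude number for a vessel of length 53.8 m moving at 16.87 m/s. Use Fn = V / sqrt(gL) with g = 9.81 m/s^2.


Formula: Fn = V / sqrt(g * L)
Step 1 — g * L = 9.81 * 53.8 = 527.778
Step 2 — sqrt(g * L) = sqrt(527.778) = 22.973419
Step 3 — Fn = 16.87 / 22.973419 ≈ 0.73433 (5 s.f.)

0.73433


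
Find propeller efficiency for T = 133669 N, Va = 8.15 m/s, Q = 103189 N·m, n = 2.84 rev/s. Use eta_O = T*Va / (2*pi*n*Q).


Formula: eta = T * Va / (2 * pi * n * Q)
Step 1 — numerator = T * Va = 133669 * 8.15 = 1089402.35
Step 2 — 2 * pi * n = 2 * pi * 2.84 = 17.844246
Step 3 — denominator = 17.844246 * 103189 = 1841329.9
Step 4 — eta = 1089402.35 / 1841329.9 ≈ 0.59164 (5 s.f.)

0.59164


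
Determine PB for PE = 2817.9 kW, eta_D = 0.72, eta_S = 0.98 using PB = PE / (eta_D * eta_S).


Formula: PB = PE / (eta_D * eta_S)
Step 1 — combined efficiency = eta_D * eta_S = 0.72 * 0.98 = 0.7056
Step 2 — PB = 2817.9 / 0.7056 ≈ 3993.6 kW (5 s.f.)

3993.6 kW


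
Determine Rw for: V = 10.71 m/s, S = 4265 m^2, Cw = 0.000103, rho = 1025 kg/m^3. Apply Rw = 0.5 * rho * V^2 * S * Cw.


Formula: Rw = 0.5 * rho * V^2 * S * Cw
Step 1 — V^2 = 10.71^2 = 114.7041
Step 2 — 0.5 * rho * V^2 = 0.5 * 1025 * 114.7041 = 58785.85125
Step 3 — Rw = 58785.85125 * 4265 * 0.000103 ≈ 25824 N (5 s.f.)

25824 N


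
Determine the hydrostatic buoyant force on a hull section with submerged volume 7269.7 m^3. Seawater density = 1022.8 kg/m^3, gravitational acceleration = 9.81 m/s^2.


Formula: Fb = rho * g * V
Substituting: Fb = 1022.8 * 9.81 * 7269.7
Intermediate: 1022.8 * 9.81 = 10033.668
Result: Fb = 10033.668 * 7269.7 ≈ 72942000 N (5 s.f.)

72942000 N


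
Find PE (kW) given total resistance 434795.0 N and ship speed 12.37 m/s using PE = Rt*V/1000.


Formula: PE = Rt * V / 1000 (kW)
Step 1 — PE (W) = 434795.0 * 12.37 = 5378414.15 W
Step 2 — PE (kW) = 5378414.15 / 1000 ≈ 5378.4 kW (5 s.f.)

5378.4 kW


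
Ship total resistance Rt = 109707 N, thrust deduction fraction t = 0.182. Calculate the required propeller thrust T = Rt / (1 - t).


Formula: T = Rt / (1 - t)
Step 1 — (1 - t) = 1 - 0.182 = 0.818
Step 2 — T = 109707 / 0.818 ≈ 134120 N (5 s.f.)

134120 N


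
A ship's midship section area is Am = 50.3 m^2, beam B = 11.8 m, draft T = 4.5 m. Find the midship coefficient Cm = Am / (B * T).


Formula: Cm = Am / (B * T)
Step 1 — B * T = 11.8 * 4.5 = 53.1 m^2
Step 2 — Cm = 50.3 / 53.1 ≈ 0.94727 (5 s.f.)

0.94727


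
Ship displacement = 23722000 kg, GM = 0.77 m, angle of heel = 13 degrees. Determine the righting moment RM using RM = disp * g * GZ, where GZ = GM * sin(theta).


Formula: GZ = GM * sin(theta); RM = disp * g * GZ
Step 1 — GZ = 0.77 * sin(13°) = 0.77 * 0.224951 = 0.173212 m
Step 2 — RM = 23722000 * 9.81 * 0.173212 ≈ 40309000 N·m (5 s.f.)

40309000 N·m


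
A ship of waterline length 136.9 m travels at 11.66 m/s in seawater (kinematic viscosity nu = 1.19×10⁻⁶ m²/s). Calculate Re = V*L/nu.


Formula: Re = V * L / nu
Step 1 — V * L = 11.66 * 136.9 = 1596.254 m^2/s
Step 2 — Re = 1596.254 / 1.19e-6 = 1.34e+09

1.34e+09


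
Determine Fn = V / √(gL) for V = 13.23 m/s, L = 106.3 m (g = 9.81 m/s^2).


Formula: Fn = V / sqrt(g * L)
Step 1 — g * L = 9.81 * 106.3 = 1042.803
Step 2 — sqrt(g * L) = sqrt(1042.803) = 32.29246
Step 3 — Fn = 13.23 / 32.29246 ≈ 0.40969 (5 s.f.)

0.40969


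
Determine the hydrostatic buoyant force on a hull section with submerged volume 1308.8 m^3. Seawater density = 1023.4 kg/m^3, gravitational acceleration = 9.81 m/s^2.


Formula: Fb = rho * g * V
Substituting: Fb = 1023.4 * 9.81 * 1308.8
Intermediate: 1023.4 * 9.81 = 10039.554
Result: Fb = 10039.554 * 1308.8 ≈ 13140000 N (5 s.f.)

13140000 N


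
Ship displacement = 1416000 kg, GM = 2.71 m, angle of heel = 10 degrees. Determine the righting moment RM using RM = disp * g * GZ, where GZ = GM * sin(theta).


Formula: GZ = GM * sin(theta); RM = disp * g * GZ
Step 1 — GZ = 2.71 * sin(10°) = 2.71 * 0.173648 = 0.470586 m
Step 2 — RM = 1416000 * 9.81 * 0.470586 ≈ 6536900 N·m (5 s.f.)

6536900 N·m


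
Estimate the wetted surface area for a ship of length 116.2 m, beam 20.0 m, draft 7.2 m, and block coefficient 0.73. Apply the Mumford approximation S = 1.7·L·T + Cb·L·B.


Formula: S = 1.7*L*T + V/T with V = Cb*L*B*T, i.e. S = L * (1.7*T + Cb*B)
Step 1 — 1.7*T = 1.7 * 7.2 = 12.24 m
Step 2 — Cb*B = 0.73 * 20.0 = 14.6 m
Step 3 — 1.7*T + Cb*B = 12.24 + 14.6 = 26.84 m
Step 4 — S = 116.2 * 26.84 ≈ 3118.8 m^2 (5 s.f.)

3118.8 m^2


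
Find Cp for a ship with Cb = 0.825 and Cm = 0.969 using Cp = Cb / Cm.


Formula: Cp = Cb / Cm
Substituting: Cp = 0.825 / 0.969
Result: Cp ≈ 0.85139 (5 s.f.)

0.85139


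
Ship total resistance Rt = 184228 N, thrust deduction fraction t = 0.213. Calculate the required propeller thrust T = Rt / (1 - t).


Formula: T = Rt / (1 - t)
Step 1 — (1 - t) = 1 - 0.213 = 0.787
Step 2 — T = 184228 / 0.787 ≈ 234090 N (5 s.f.)

234090 N


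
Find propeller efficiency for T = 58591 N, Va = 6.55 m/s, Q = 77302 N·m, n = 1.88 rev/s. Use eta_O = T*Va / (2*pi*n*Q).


Formula: eta = T * Va / (2 * pi * n * Q)
Step 1 — numerator = T * Va = 58591 * 6.55 = 383771.05
Step 2 — 2 * pi * n = 2 * pi * 1.88 = 11.812388
Step 3 — denominator = 11.812388 * 77302 = 913121.22
Step 4 — eta = 383771.05 / 913121.22 ≈ 0.42028 (5 s.f.)

0.42028


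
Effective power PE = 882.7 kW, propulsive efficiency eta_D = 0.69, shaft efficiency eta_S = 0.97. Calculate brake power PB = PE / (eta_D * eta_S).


Formula: PB = PE / (eta_D * eta_S)
Step 1 — combined efficiency = eta_D * eta_S = 0.69 * 0.97 = 0.6693
Step 2 — PB = 882.7 / 0.6693 ≈ 1318.8 kW (5 s.f.)

1318.8 kW


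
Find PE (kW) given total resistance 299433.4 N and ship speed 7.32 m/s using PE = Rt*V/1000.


Formula: PE = Rt * V / 1000 (kW)
Step 1 — PE (W) = 299433.4 * 7.32 = 2191852.488 W
Step 2 — PE (kW) = 2191852.488 / 1000 ≈ 2191.9 kW (5 s.f.)

2191.9 kW


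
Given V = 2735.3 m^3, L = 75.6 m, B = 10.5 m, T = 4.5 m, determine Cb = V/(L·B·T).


Formula: Cb = V / (L * B * T)
Step 1 — L * B * T = 75.6 * 10.5 * 4.5 = 3572.1 m^3
Step 2 — Cb = 2735.3 / 3572.1 ≈ 0.76574 (5 s.f.)

0.76574


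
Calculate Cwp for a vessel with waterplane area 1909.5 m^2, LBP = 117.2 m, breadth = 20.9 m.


Formula: Cwp = Aw / (L * B)
Step 1 — L * B = 117.2 * 20.9 = 2449.48 m^2
Step 2 — Cwp = 1909.5 / 2449.48 ≈ 0.77955 (5 s.f.)

0.77955


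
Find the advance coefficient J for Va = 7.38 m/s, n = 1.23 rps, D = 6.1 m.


Formula: J = Va / (n * D)
Step 1 — n * D = 1.23 * 6.1 = 7.503
Step 2 — J = 7.38 / 7.503 ≈ 0.98361 (5 s.f.)

0.98361


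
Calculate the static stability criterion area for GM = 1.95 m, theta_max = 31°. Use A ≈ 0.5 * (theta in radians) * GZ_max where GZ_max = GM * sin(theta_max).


Formula: GZ_max = GM * sin(theta); Area = 0.5 * theta_rad * GZ_max
Step 1 — GZ_max = 1.95 * sin(31°) = 1.95 * 0.515038 = 1.004324 m
Step 2 — theta_rad = 31 * pi/180 = 0.541052 rad
Step 3 — Area = 0.5 * 0.541052 * 1.004324 ≈ 0.27170 m·rad (5 s.f.)

0.27170 m·rad


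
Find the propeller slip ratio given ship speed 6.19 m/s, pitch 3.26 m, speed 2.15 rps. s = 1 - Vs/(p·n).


Formula: s = 1 - Vs / (p * n)
Step 1 — p * n = 3.26 * 2.15 = 7.009
Step 2 — Vs / (p*n) = 6.19 / 7.009 = 0.88315 (6 d.p.)
Step 3 — s = 1 - 0.88315 = 0.11685

0.11685


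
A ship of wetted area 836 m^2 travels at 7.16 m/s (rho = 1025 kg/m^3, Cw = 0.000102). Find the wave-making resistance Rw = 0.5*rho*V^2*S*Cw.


Formula: Rw = 0.5 * rho * V^2 * S * Cw
Step 1 — V^2 = 7.16^2 = 51.2656
Step 2 — 0.5 * rho * V^2 = 0.5 * 1025 * 51.2656 = 26273.62
Step 3 — Rw = 26273.62 * 836 * 0.000102 ≈ 2240.4 N (5 s.f.)

2240.4 N


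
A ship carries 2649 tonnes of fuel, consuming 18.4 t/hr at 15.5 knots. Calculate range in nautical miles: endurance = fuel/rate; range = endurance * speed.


Formula: endurance = fuel / rate; range = endurance * speed
Step 1 — endurance = 2649 / 18.4 = 143.9674 hours
Step 2 — range = 143.9674 * 15.5 ≈ 2231.5 nautical miles (5 s.f.)

2231.5 NM


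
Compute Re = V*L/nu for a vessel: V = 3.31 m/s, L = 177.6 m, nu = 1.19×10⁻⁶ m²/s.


Formula: Re = V * L / nu
Step 1 — V * L = 3.31 * 177.6 = 587.856 m^2/s
Step 2 — Re = 587.856 / 1.19e-6 = 4.94e+08

4.94e+08


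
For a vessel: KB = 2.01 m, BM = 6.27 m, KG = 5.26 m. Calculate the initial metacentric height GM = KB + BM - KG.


Formula: GM = KB + BM - KG
Step 1 — KM = KB + BM = 2.01 + 6.27 = 8.28 m
Step 2 — GM = KM - KG = 8.28 - 5.26 = 3.02 m

3.02 m


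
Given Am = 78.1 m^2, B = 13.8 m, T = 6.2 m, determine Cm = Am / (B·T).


Formula: Cm = Am / (B * T)
Step 1 — B * T = 13.8 * 6.2 = 85.56 m^2
Step 2 — Cm = 78.1 / 85.56 ≈ 0.91281 (5 s.f.)

0.91281


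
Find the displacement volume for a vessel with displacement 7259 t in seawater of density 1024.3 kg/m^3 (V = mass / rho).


Formula: V = mass / rho
Step 1 — convert tonnes to kg: 7259 t * 1000 = 7259000 kg
Step 2 — V = 7259000 / 1024.3 ≈ 7086.8 m^3 (5 s.f.)

7086.8 m^3


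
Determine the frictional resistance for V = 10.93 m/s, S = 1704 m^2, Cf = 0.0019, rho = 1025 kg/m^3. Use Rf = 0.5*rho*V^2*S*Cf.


Formula: Rf = 0.5 * rho * V^2 * S * Cf
Step 1 — V^2 = 10.93^2 = 119.4649
Step 2 — 0.5 * rho * V^2 = 0.5 * 1025 * 119.4649 = 61225.76125
Step 3 — Rf = 61225.76125 * 1704 * 0.0019 ≈ 198220 N (5 s.f.)

198220 N


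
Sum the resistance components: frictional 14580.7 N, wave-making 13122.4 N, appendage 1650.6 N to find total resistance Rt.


Formula: Rt = Rf + Rw + Ra
Substituting: Rt = 14580.7 + 13122.4 + 1650.6
Result: Rt = 29353.7 N

29353.7 N


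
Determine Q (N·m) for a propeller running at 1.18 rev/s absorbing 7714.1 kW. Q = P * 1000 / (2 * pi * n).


Formula: Q = P_W / (2 * pi * n)
Step 1 — P_W = 7714.1 kW * 1000 = 7714100.0 W
Step 2 — 2 * pi * n = 2 * pi * 1.18 = 7.414159
Step 3 — Q = 7714100.0 / 7.414159 ≈ 1040500 N·m (5 s.f.)

1040500 N·m


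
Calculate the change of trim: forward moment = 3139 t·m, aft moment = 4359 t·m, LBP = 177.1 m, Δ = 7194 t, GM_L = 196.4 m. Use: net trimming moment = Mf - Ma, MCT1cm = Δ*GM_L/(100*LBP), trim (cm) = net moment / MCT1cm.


Formula: net trimming moment = Mf - Ma; MCT1cm = Δ*GM_L/(100*LBP); trim = net moment / MCT1cm
Step 1 — net trimming moment = 3139 - 4359 = -1220 t·m
Step 2 — MCT1cm = 7194 * 196.4 / (100 * 177.1) = 79.7799 t·m/cm
Step 3 — trim = -1220 / 79.7799 ≈ -15.292 cm (5 s.f.)

-15.292 cm


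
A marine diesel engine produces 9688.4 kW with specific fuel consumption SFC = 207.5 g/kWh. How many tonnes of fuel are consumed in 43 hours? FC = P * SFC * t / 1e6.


Formula: FC (tonnes) = P * SFC * t / 1,000,000
Step 1 — P * SFC * t = 9688.4 * 207.5 * 43 = 86444749.0 g
Step 2 — FC (tonnes) = 86444749.0 / 1,000,000 ≈ 86.445 tonnes (5 s.f.)

86.445 tonnes


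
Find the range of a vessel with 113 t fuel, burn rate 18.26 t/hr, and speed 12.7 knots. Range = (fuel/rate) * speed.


Formula: endurance = fuel / rate; range = endurance * speed
Step 1 — endurance = 113 / 18.26 = 6.1884 hours
Step 2 — range = 6.1884 * 12.7 ≈ 78.593 nautical miles (5 s.f.)

78.593 NM


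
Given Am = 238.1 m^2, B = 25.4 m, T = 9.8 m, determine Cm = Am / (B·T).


Formula: Cm = Am / (B * T)
Step 1 — B * T = 25.4 * 9.8 = 248.92 m^2
Step 2 — Cm = 238.1 / 248.92 ≈ 0.95653 (5 s.f.)

0.95653


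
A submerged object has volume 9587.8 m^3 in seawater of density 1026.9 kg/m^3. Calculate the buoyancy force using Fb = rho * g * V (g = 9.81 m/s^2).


Formula: Fb = rho * g * V
Substituting: Fb = 1026.9 * 9.81 * 9587.8
Intermediate: 1026.9 * 9.81 = 10073.889
Result: Fb = 10073.889 * 9587.8 ≈ 96586000 N (5 s.f.)

96586000 N


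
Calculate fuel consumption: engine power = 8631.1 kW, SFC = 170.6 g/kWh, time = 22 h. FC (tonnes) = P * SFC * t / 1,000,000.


Formula: FC (tonnes) = P * SFC * t / 1,000,000
Step 1 — P * SFC * t = 8631.1 * 170.6 * 22 = 32394244.52 g
Step 2 — FC (tonnes) = 32394244.52 / 1,000,000 ≈ 32.394 tonnes (5 s.f.)

32.394 tonnes


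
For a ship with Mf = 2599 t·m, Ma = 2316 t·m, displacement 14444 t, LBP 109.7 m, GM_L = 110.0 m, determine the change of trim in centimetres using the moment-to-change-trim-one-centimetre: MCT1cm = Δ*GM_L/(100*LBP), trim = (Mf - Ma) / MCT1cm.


Formula: net trimming moment = Mf - Ma; MCT1cm = Δ*GM_L/(100*LBP); trim = net moment / MCT1cm
Step 1 — net trimming moment = 2599 - 2316 = 283 t·m
Step 2 — MCT1cm = 14444 * 110.0 / (100 * 109.7) = 144.835 t·m/cm
Step 3 — trim = 283 / 144.835 ≈ 1.9539 cm (5 s.f.)

1.9539 cm


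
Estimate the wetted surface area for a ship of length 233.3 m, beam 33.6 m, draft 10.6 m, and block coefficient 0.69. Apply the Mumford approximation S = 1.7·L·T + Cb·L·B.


Formula: S = 1.7*L*T + V/T with V = Cb*L*B*T, i.e. S = L * (1.7*T + Cb*B)
Step 1 — 1.7*T = 1.7 * 10.6 = 18.02 m
Step 2 — Cb*B = 0.69 * 33.6 = 23.184 m
Step 3 — 1.7*T + Cb*B = 18.02 + 23.184 = 41.204 m
Step 4 — S = 233.3 * 41.204 ≈ 9612.9 m^2 (5 s.f.)

9612.9 m^2


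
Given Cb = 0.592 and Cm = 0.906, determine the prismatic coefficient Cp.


Formula: Cp = Cb / Cm
Substituting: Cp = 0.592 / 0.906
Result: Cp ≈ 0.65342 (5 s.f.)

0.65342


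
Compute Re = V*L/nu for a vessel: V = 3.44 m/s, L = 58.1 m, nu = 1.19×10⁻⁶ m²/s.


Formula: Re = V * L / nu
Step 1 — V * L = 3.44 * 58.1 = 199.864 m^2/s
Step 2 — Re = 199.864 / 1.19e-6 = 1.68e+08

1.68e+08


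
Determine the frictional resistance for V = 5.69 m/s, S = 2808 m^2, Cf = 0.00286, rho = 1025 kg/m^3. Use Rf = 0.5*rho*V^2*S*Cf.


Formula: Rf = 0.5 * rho * V^2 * S * Cf
Step 1 — V^2 = 5.69^2 = 32.3761
Step 2 — 0.5 * rho * V^2 = 0.5 * 1025 * 32.3761 = 16592.75125
Step 3 — Rf = 16592.75125 * 2808 * 0.00286 ≈ 133250 N (5 s.f.)

133250 N


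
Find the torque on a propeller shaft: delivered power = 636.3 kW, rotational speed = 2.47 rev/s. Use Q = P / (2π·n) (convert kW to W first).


Formula: Q = P_W / (2 * pi * n)
Step 1 — P_W = 636.3 kW * 1000 = 636300.0 W
Step 2 — 2 * pi * n = 2 * pi * 2.47 = 15.519468
Step 3 — Q = 636300.0 / 15.519468 ≈ 41000 N·m (5 s.f.)

41000 N·m


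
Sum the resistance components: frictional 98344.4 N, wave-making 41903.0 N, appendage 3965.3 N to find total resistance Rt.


Formula: Rt = Rf + Rw + Ra
Substituting: Rt = 98344.4 + 41903.0 + 3965.3
Result: Rt = 144212.7 N

144212.7 N


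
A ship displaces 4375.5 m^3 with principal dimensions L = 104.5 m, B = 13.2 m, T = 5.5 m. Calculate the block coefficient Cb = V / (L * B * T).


Formula: Cb = V / (L * B * T)
Step 1 — L * B * T = 104.5 * 13.2 * 5.5 = 7586.7 m^3
Step 2 — Cb = 4375.5 / 7586.7 ≈ 0.57673 (5 s.f.)

0.57673


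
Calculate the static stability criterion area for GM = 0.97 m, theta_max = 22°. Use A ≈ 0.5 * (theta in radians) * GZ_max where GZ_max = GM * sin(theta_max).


Formula: GZ_max = GM * sin(theta); Area = 0.5 * theta_rad * GZ_max
Step 1 — GZ_max = 0.97 * sin(22°) = 0.97 * 0.374607 = 0.363369 m
Step 2 — theta_rad = 22 * pi/180 = 0.383972 rad
Step 3 — Area = 0.5 * 0.383972 * 0.363369 ≈ 0.069762 m·rad (5 s.f.)

0.069762 m·rad


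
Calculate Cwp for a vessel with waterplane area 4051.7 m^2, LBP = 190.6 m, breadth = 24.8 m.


Formula: Cwp = Aw / (L * B)
Step 1 — L * B = 190.6 * 24.8 = 4726.88 m^2
Step 2 — Cwp = 4051.7 / 4726.88 ≈ 0.85716 (5 s.f.)

0.85716


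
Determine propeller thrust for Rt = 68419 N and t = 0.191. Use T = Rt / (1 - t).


Formula: T = Rt / (1 - t)
Step 1 — (1 - t) = 1 - 0.191 = 0.809
Step 2 — T = 68419 / 0.809 ≈ 84572 N (5 s.f.)

84572 N


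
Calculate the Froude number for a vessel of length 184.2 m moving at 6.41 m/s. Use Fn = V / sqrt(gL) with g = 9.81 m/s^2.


Formula: Fn = V / sqrt(g * L)
Step 1 — g * L = 9.81 * 184.2 = 1807.002
Step 2 — sqrt(g * L) = sqrt(1807.002) = 42.508846
Step 3 — Fn = 6.41 / 42.508846 ≈ 0.15079 (5 s.f.)

0.15079


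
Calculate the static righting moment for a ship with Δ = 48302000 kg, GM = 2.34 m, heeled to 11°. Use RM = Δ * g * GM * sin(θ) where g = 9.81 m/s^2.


Formula: GZ = GM * sin(theta); RM = disp * g * GZ
Step 1 — GZ = 2.34 * sin(11°) = 2.34 * 0.190809 = 0.446493 m
Step 2 — RM = 48302000 * 9.81 * 0.446493 ≈ 211570000 N·m (5 s.f.)

211570000 N·m


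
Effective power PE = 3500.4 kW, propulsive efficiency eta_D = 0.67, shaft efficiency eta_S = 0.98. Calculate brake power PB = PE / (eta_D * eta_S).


Formula: PB = PE / (eta_D * eta_S)
Step 1 — combined efficiency = eta_D * eta_S = 0.67 * 0.98 = 0.6566
Step 2 — PB = 3500.4 / 0.6566 ≈ 5331.1 kW (5 s.f.)

5331.1 kW


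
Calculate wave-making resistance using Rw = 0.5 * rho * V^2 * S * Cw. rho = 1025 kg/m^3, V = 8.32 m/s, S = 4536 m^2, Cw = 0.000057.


Formula: Rw = 0.5 * rho * V^2 * S * Cw
Step 1 — V^2 = 8.32^2 = 69.2224
Step 2 — 0.5 * rho * V^2 = 0.5 * 1025 * 69.2224 = 35476.48
Step 3 — Rw = 35476.48 * 4536 * 0.000057 ≈ 9172.5 N (5 s.f.)

9172.5 N


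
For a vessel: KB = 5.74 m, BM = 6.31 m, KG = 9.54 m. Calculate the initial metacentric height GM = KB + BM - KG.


Formula: GM = KB + BM - KG
Step 1 — KM = KB + BM = 5.74 + 6.31 = 12.05 m
Step 2 — GM = KM - KG = 12.05 - 9.54 = 2.51 m

2.51 m


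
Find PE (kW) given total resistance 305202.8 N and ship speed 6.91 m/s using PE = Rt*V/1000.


Formula: PE = Rt * V / 1000 (kW)
Step 1 — PE (W) = 305202.8 * 6.91 = 2108951.348 W
Step 2 — PE (kW) = 2108951.348 / 1000 ≈ 2109.0 kW (5 s.f.)

2109.0 kW


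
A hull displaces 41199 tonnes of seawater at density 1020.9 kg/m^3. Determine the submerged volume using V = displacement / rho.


Formula: V = mass / rho
Step 1 — convert tonnes to kg: 41199 t * 1000 = 41199000 kg
Step 2 — V = 41199000 / 1020.9 ≈ 40356 m^3 (5 s.f.)

40356 m^3


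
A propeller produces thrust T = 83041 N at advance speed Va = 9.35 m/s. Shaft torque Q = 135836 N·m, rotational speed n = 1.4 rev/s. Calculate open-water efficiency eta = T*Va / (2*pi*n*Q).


Formula: eta = T * Va / (2 * pi * n * Q)
Step 1 — numerator = T * Va = 83041 * 9.35 = 776433.35
Step 2 — 2 * pi * n = 2 * pi * 1.4 = 8.796459
Step 3 — denominator = 8.796459 * 135836 = 1194875.8
Step 4 — eta = 776433.35 / 1194875.8 ≈ 0.64980 (5 s.f.)

0.64980


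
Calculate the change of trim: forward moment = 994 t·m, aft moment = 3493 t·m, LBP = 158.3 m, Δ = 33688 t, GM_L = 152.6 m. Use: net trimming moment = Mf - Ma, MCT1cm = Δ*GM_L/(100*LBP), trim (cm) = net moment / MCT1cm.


Formula: net trimming moment = Mf - Ma; MCT1cm = Δ*GM_L/(100*LBP); trim = net moment / MCT1cm
Step 1 — net trimming moment = 994 - 3493 = -2499 t·m
Step 2 — MCT1cm = 33688 * 152.6 / (100 * 158.3) = 324.7498 t·m/cm
Step 3 — trim = -2499 / 324.7498 ≈ -7.6952 cm (5 s.f.)

-7.6952 cm


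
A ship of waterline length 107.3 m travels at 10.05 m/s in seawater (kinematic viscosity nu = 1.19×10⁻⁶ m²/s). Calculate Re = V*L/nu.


Formula: Re = V * L / nu
Step 1 — V * L = 10.05 * 107.3 = 1078.365 m^2/s
Step 2 — Re = 1078.365 / 1.19e-6 = 9.06e+08

9.06e+08


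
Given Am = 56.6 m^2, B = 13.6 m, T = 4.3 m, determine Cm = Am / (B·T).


Formula: Cm = Am / (B * T)
Step 1 — B * T = 13.6 * 4.3 = 58.48 m^2
Step 2 — Cm = 56.6 / 58.48 ≈ 0.96785 (5 s.f.)

0.96785


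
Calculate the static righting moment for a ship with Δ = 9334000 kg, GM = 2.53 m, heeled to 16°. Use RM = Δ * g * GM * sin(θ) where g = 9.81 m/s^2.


Formula: GZ = GM * sin(theta); RM = disp * g * GZ
Step 1 — GZ = 2.53 * sin(16°) = 2.53 * 0.275637 = 0.697362 m
Step 2 — RM = 9334000 * 9.81 * 0.697362 ≈ 63855000 N·m (5 s.f.)

63855000 N·m


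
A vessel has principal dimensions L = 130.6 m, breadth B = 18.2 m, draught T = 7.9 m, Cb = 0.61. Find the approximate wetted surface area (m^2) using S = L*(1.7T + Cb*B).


Formula: S = 1.7*L*T + V/T with V = Cb*L*B*T, i.e. S = L * (1.7*T + Cb*B)
Step 1 — 1.7*T = 1.7 * 7.9 = 13.43 m
Step 2 — Cb*B = 0.61 * 18.2 = 11.102 m
Step 3 — 1.7*T + Cb*B = 13.43 + 11.102 = 24.532 m
Step 4 — S = 130.6 * 24.532 ≈ 3203.9 m^2 (5 s.f.)

3203.9 m^2


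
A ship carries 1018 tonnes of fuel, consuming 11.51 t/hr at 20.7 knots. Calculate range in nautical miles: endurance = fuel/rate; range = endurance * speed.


Formula: endurance = fuel / rate; range = endurance * speed
Step 1 — endurance = 1018 / 11.51 = 88.4448 hours
Step 2 — range = 88.4448 * 20.7 ≈ 1830.8 nautical miles (5 s.f.)

1830.8 NM


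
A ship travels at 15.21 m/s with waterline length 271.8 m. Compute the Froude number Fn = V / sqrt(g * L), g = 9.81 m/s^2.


Formula: Fn = V / sqrt(g * L)
Step 1 — g * L = 9.81 * 271.8 = 2666.358
Step 2 — sqrt(g * L) = sqrt(2666.358) = 51.636789
Step 3 — Fn = 15.21 / 51.636789 ≈ 0.29456 (5 s.f.)

0.29456


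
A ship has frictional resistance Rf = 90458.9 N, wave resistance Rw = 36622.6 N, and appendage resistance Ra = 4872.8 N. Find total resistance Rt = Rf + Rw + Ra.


Formula: Rt = Rf + Rw + Ra
Substituting: Rt = 90458.9 + 36622.6 + 4872.8
Result: Rt = 131954.3 N

131954.3 N


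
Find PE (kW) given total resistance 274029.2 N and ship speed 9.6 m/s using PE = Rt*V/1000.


Formula: PE = Rt * V / 1000 (kW)
Step 1 — PE (W) = 274029.2 * 9.6 = 2630680.32 W
Step 2 — PE (kW) = 2630680.32 / 1000 ≈ 2630.7 kW (5 s.f.)

2630.7 kW


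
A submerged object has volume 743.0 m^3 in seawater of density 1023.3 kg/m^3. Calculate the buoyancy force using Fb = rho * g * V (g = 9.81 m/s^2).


Formula: Fb = rho * g * V
Substituting: Fb = 1023.3 * 9.81 * 743.0
Intermediate: 1023.3 * 9.81 = 10038.573
Result: Fb = 10038.573 * 743.0 ≈ 7458700 N (5 s.f.)

7458700 N


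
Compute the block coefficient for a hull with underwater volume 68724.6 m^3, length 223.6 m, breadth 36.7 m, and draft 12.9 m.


Formula: Cb = V / (L * B * T)
Step 1 — L * B * T = 223.6 * 36.7 * 12.9 = 105858.948 m^3
Step 2 — Cb = 68724.6 / 105858.948 ≈ 0.64921 (5 s.f.)

0.64921


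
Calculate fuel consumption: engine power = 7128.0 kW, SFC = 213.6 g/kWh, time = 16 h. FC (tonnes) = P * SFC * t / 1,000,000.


Formula: FC (tonnes) = P * SFC * t / 1,000,000
Step 1 — P * SFC * t = 7128.0 * 213.6 * 16 = 24360652.8 g
Step 2 — FC (tonnes) = 24360652.8 / 1,000,000 ≈ 24.361 tonnes (5 s.f.)

24.361 tonnes


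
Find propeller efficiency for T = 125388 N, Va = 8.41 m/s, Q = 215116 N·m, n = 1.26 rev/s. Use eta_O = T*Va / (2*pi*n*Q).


Formula: eta = T * Va / (2 * pi * n * Q)
Step 1 — numerator = T * Va = 125388 * 8.41 = 1054513.08
Step 2 — 2 * pi * n = 2 * pi * 1.26 = 7.916813
Step 3 — denominator = 7.916813 * 215116 = 1703033.15
Step 4 — eta = 1054513.08 / 1703033.15 ≈ 0.61920 (5 s.f.)

0.61920


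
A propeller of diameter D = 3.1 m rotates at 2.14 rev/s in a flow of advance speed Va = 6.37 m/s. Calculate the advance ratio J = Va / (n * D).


Formula: J = Va / (n * D)
Step 1 — n * D = 2.14 * 3.1 = 6.634
Step 2 — J = 6.37 / 6.634 ≈ 0.96021 (5 s.f.)

0.96021


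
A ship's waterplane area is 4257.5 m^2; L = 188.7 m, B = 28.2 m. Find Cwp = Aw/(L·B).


Formula: Cwp = Aw / (L * B)
Step 1 — L * B = 188.7 * 28.2 = 5321.34 m^2
Step 2 — Cwp = 4257.5 / 5321.34 ≈ 0.80008 (5 s.f.)

0.80008


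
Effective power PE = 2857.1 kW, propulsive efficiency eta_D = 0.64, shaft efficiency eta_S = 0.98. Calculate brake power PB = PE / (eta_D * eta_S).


Formula: PB = PE / (eta_D * eta_S)
Step 1 — combined efficiency = eta_D * eta_S = 0.64 * 0.98 = 0.6272
Step 2 — PB = 2857.1 / 0.6272 ≈ 4555.3 kW (5 s.f.)

4555.3 kW


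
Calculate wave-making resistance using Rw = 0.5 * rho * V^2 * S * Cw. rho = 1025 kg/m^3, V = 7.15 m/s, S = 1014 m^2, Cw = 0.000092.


Formula: Rw = 0.5 * rho * V^2 * S * Cw
Step 1 — V^2 = 7.15^2 = 51.1225
Step 2 — 0.5 * rho * V^2 = 0.5 * 1025 * 51.1225 = 26200.28125
Step 3 — Rw = 26200.28125 * 1014 * 0.000092 ≈ 2444.2 N (5 s.f.)

2444.2 N


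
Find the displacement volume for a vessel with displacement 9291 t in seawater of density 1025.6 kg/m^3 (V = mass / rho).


Formula: V = mass / rho
Step 1 — convert tonnes to kg: 9291 t * 1000 = 9291000 kg
Step 2 — V = 9291000 / 1025.6 ≈ 9059.1 m^3 (5 s.f.)

9059.1 m^3


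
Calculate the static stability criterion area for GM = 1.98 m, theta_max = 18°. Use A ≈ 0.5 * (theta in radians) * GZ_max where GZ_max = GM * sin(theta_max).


Formula: GZ_max = GM * sin(theta); Area = 0.5 * theta_rad * GZ_max
Step 1 — GZ_max = 1.98 * sin(18°) = 1.98 * 0.309017 = 0.611854 m
Step 2 — theta_rad = 18 * pi/180 = 0.314159 rad
Step 3 — Area = 0.5 * 0.314159 * 0.611854 ≈ 0.096110 m·rad (5 s.f.)

0.096110 m·rad


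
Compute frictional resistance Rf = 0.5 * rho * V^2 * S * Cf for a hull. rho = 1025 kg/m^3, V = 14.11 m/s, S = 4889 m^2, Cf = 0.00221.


Formula: Rf = 0.5 * rho * V^2 * S * Cf
Step 1 — V^2 = 14.11^2 = 199.0921
Step 2 — 0.5 * rho * V^2 = 0.5 * 1025 * 199.0921 = 102034.70125
Step 3 — Rf = 102034.70125 * 4889 * 0.00221 ≈ 1102500 N (5 s.f.)

1102500 N


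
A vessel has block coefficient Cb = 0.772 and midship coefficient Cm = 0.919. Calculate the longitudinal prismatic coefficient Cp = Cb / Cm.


Formula: Cp = Cb / Cm
Substituting: Cp = 0.772 / 0.919
Result: Cp ≈ 0.84004 (5 s.f.)

0.84004


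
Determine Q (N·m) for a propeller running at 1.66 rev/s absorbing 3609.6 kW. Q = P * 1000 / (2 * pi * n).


Formula: Q = P_W / (2 * pi * n)
Step 1 — P_W = 3609.6 kW * 1000 = 3609600.0 W
Step 2 — 2 * pi * n = 2 * pi * 1.66 = 10.430088
Step 3 — Q = 3609600.0 / 10.430088 ≈ 346080 N·m (5 s.f.)

346080 N·m


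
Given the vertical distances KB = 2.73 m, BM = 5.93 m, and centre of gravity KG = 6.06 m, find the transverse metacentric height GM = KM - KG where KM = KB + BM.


Formula: GM = KB + BM - KG
Step 1 — KM = KB + BM = 2.73 + 5.93 = 8.66 m
Step 2 — GM = KM - KG = 8.66 - 6.06 = 2.6 m

2.6 m


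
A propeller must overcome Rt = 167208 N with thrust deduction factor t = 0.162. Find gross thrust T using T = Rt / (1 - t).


Formula: T = Rt / (1 - t)
Step 1 — (1 - t) = 1 - 0.162 = 0.838
Step 2 — T = 167208 / 0.838 ≈ 199530 N (5 s.f.)

199530 N


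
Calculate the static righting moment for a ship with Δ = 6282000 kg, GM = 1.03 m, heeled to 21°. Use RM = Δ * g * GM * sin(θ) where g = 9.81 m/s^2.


Formula: GZ = GM * sin(theta); RM = disp * g * GZ
Step 1 — GZ = 1.03 * sin(21°) = 1.03 * 0.358368 = 0.369119 m
Step 2 — RM = 6282000 * 9.81 * 0.369119 ≈ 22747000 N·m (5 s.f.)

22747000 N·m


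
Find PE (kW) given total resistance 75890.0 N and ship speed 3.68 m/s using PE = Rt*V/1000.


Formula: PE = Rt * V / 1000 (kW)
Step 1 — PE (W) = 75890.0 * 3.68 = 279275.2 W
Step 2 — PE (kW) = 279275.2 / 1000 ≈ 279.28 kW (5 s.f.)

279.28 kW


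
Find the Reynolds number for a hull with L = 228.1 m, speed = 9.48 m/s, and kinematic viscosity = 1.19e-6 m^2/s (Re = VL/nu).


Formula: Re = V * L / nu
Step 1 — V * L = 9.48 * 228.1 = 2162.388 m^2/s
Step 2 — Re = 2162.388 / 1.19e-6 = 1.82e+09

1.82e+09


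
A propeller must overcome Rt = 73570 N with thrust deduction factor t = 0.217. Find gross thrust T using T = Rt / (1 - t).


Formula: T = Rt / (1 - t)
Step 1 — (1 - t) = 1 - 0.217 = 0.783
Step 2 — T = 73570 / 0.783 ≈ 93959 N (5 s.f.)

93959 N


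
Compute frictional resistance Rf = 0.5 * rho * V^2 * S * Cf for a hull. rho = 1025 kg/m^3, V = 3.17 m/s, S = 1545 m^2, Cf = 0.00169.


Formula: Rf = 0.5 * rho * V^2 * S * Cf
Step 1 — V^2 = 3.17^2 = 10.0489
Step 2 — 0.5 * rho * V^2 = 0.5 * 1025 * 10.0489 = 5150.06125
Step 3 — Rf = 5150.06125 * 1545 * 0.00169 ≈ 13447 N (5 s.f.)

13447 N


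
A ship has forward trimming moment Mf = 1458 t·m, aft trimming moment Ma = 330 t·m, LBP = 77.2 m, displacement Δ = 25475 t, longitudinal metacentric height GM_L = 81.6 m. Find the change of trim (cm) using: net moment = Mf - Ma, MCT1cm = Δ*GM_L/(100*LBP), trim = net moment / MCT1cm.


Formula: net trimming moment = Mf - Ma; MCT1cm = Δ*GM_L/(100*LBP); trim = net moment / MCT1cm
Step 1 — net trimming moment = 1458 - 330 = 1128 t·m
Step 2 — MCT1cm = 25475 * 81.6 / (100 * 77.2) = 269.2694 t·m/cm
Step 3 — trim = 1128 / 269.2694 ≈ 4.1891 cm (5 s.f.)

4.1891 cm


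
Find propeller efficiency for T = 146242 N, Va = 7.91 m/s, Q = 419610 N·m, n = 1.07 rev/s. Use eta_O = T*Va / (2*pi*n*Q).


Formula: eta = T * Va / (2 * pi * n * Q)
Step 1 — numerator = T * Va = 146242 * 7.91 = 1156774.22
Step 2 — 2 * pi * n = 2 * pi * 1.07 = 6.723008
Step 3 — denominator = 6.723008 * 419610 = 2821041.39
Step 4 — eta = 1156774.22 / 2821041.39 ≈ 0.41005 (5 s.f.)

0.41005


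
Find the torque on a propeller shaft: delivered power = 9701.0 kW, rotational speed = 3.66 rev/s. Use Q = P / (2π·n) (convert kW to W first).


Formula: Q = P_W / (2 * pi * n)
Step 1 — P_W = 9701.0 kW * 1000 = 9701000.0 W
Step 2 — 2 * pi * n = 2 * pi * 3.66 = 22.996458
Step 3 — Q = 9701000.0 / 22.996458 ≈ 421850 N·m (5 s.f.)

421850 N·m


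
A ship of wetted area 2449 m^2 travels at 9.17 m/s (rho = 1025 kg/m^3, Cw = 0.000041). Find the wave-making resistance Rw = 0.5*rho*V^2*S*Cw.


Formula: Rw = 0.5 * rho * V^2 * S * Cw
Step 1 — V^2 = 9.17^2 = 84.0889
Step 2 — 0.5 * rho * V^2 = 0.5 * 1025 * 84.0889 = 43095.56125
Step 3 — Rw = 43095.56125 * 2449 * 0.000041 ≈ 4327.2 N (5 s.f.)

4327.2 N


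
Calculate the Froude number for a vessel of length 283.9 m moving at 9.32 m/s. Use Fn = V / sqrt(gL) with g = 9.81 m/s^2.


Formula: Fn = V / sqrt(g * L)
Step 1 — g * L = 9.81 * 283.9 = 2785.059
Step 2 — sqrt(g * L) = sqrt(2785.059) = 52.773658
Step 3 — Fn = 9.32 / 52.773658 ≈ 0.17660 (5 s.f.)

0.17660


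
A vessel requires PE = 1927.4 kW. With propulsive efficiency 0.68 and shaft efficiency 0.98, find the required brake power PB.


Formula: PB = PE / (eta_D * eta_S)
Step 1 — combined efficiency = eta_D * eta_S = 0.68 * 0.98 = 0.6664
Step 2 — PB = 1927.4 / 0.6664 ≈ 2892.3 kW (5 s.f.)

2892.3 kW


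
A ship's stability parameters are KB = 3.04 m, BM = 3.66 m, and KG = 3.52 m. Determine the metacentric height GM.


Formula: GM = KB + BM - KG
Step 1 — KM = KB + BM = 3.04 + 3.66 = 6.7 m
Step 2 — GM = KM - KG = 6.7 - 3.52 = 3.18 m

3.18 m


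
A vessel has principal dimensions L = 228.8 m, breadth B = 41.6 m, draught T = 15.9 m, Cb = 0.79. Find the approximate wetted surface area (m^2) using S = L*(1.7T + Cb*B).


Formula: S = 1.7*L*T + V/T with V = Cb*L*B*T, i.e. S = L * (1.7*T + Cb*B)
Step 1 — 1.7*T = 1.7 * 15.9 = 27.03 m
Step 2 — Cb*B = 0.79 * 41.6 = 32.864 m
Step 3 — 1.7*T + Cb*B = 27.03 + 32.864 = 59.894 m
Step 4 — S = 228.8 * 59.894 ≈ 13704 m^2 (5 s.f.)

13704 m^2


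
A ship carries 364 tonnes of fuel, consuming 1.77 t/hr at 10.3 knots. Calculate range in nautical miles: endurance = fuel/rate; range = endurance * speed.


Formula: endurance = fuel / rate; range = endurance * speed
Step 1 — endurance = 364 / 1.77 = 205.6497 hours
Step 2 — range = 205.6497 * 10.3 ≈ 2118.2 nautical miles (5 s.f.)

2118.2 NM


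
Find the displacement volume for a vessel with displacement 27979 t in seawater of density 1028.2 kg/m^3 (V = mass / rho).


Formula: V = mass / rho
Step 1 — convert tonnes to kg: 27979 t * 1000 = 27979000 kg
Step 2 — V = 27979000 / 1028.2 ≈ 27212 m^3 (5 s.f.)

27212 m^3


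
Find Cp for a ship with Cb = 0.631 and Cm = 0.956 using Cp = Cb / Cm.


Formula: Cp = Cb / Cm
Substituting: Cp = 0.631 / 0.956
Result: Cp ≈ 0.66004 (5 s.f.)

0.66004


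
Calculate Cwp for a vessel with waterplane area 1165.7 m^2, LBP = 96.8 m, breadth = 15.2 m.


Formula: Cwp = Aw / (L * B)
Step 1 — L * B = 96.8 * 15.2 = 1471.36 m^2
Step 2 — Cwp = 1165.7 / 1471.36 ≈ 0.79226 (5 s.f.)

0.79226
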